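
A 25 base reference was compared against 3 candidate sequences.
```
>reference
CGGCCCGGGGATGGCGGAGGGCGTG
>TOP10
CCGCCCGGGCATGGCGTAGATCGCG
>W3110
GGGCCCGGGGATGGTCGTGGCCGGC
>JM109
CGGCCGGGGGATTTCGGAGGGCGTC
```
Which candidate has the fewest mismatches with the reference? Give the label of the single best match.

Hamming distances to reference — TOP10: 6; W3110: 7; JM109: 4.
Smallest is JM109 with 4 mismatches.

JM109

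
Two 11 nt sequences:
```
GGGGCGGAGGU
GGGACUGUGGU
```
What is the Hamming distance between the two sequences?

3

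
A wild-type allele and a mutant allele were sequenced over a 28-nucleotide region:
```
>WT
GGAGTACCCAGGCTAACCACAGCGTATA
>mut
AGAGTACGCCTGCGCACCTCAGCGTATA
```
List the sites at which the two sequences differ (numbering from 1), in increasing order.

1, 8, 10, 11, 14, 15, 19

Scanning 1-based: 1: G/A; 8: C/G; 10: A/C; 11: G/T; 14: T/G; 15: A/C; 19: A/T.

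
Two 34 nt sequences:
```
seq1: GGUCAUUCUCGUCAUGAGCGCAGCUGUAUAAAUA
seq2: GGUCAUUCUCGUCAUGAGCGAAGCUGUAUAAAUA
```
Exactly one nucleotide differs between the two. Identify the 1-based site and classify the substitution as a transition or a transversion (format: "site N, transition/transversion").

Site 21 changes C→A. C is a pyrimidine and A is a purine, so this is a transversion.

site 21, transversion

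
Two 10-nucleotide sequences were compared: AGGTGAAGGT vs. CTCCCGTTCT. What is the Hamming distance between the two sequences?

Comparing position by position, 9 sites differ: 1 (A/C), 2 (G/T), 3 (G/C), 4 (T/C), 5 (G/C), 6 (A/G), 7 (A/T), 8 (G/T), 9 (G/C).

9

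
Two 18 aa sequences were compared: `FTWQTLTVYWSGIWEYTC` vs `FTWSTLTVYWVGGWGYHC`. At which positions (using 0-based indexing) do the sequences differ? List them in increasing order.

3, 10, 12, 14, 16

Differences at position 3 (Q→S), position 10 (S→V), position 12 (I→G), position 14 (E→G), position 16 (T→H).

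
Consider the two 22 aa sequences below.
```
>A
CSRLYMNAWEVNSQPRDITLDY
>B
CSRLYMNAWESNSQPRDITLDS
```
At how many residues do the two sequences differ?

Comparing position by position, 2 residues differ: 11 (V/S), 22 (Y/S).

2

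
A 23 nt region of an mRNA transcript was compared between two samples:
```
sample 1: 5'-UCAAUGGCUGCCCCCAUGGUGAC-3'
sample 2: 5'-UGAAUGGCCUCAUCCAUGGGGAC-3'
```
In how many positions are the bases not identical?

The sequences differ at positions 2, 9, 10, 12, 13, 20 (1-based) — 6 in total.

6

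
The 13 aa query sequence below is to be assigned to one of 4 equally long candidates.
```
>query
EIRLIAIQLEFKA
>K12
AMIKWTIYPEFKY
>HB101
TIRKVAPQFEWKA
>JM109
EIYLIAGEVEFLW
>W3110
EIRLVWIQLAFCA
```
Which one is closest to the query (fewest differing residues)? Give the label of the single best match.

W3110

K12 differs at 9 residues; HB101 differs at 6 residues; JM109 differs at 6 residues; W3110 differs at 4 residues. The closest is W3110.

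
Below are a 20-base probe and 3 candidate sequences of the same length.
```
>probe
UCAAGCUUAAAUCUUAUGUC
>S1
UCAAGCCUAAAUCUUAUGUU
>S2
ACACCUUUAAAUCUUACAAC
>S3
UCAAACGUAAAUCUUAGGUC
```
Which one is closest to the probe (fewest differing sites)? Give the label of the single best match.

Hamming distances to probe — S1: 2; S2: 7; S3: 3.
Smallest is S1 with 2 mismatches.

S1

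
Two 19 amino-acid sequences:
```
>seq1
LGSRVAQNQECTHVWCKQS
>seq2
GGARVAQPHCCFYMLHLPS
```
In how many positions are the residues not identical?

12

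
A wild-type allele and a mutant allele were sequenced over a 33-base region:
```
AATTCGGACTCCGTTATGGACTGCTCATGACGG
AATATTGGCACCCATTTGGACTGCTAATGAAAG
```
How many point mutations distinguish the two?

11

Comparing position by position, 11 bases differ: 4 (T/A), 5 (C/T), 6 (G/T), 8 (A/G), 10 (T/A), 13 (G/C), 14 (T/A), 16 (A/T), 26 (C/A), 31 (C/A), 32 (G/A).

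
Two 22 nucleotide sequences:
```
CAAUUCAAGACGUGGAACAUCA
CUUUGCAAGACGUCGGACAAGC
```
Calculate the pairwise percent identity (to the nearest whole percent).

64%

Mismatches at positions 2, 3, 5, 14, 16, 20, 21, 22 (1-based): 8 of 22.
Identical positions: 14/22 = 63.64% → 64%.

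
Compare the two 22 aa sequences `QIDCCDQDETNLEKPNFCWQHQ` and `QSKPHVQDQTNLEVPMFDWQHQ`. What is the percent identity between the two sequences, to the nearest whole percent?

59%

9 positions differ (2, 3, 4, 5, 6, 9, 14, 16, 18), so 13 of 22 match: 13/22 = 59.09%.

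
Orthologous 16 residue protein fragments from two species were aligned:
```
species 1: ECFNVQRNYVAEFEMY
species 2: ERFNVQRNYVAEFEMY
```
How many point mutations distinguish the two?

1

Comparing position by position, 1 residue differs: 2 (C/R).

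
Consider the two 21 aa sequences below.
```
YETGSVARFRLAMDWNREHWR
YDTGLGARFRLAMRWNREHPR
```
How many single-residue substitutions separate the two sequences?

5

The sequences differ at positions 2, 5, 6, 14, 20 (1-based) — 5 in total.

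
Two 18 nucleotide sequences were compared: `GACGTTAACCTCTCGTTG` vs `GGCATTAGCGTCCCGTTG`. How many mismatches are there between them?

5

Mismatches (1-based): position 2: A→G; position 4: G→A; position 8: A→G; position 10: C→G; position 13: T→C.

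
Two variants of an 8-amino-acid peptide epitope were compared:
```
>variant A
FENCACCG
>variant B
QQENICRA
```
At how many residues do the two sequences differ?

7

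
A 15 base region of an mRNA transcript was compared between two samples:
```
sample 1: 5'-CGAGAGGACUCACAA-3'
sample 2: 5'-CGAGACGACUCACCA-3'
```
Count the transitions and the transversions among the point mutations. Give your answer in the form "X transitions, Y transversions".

Transitions (purine↔purine or pyrimidine↔pyrimidine): none.
Transversions (purine↔pyrimidine): 6 G→C, 14 A→C.

0 transitions, 2 transversions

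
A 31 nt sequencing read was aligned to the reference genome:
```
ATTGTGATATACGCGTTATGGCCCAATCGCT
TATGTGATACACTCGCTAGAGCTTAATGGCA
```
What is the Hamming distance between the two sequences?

11

The sequences differ at positions 1, 2, 10, 13, 16, 19, 20, 23, 24, 28, 31 (1-based) — 11 in total.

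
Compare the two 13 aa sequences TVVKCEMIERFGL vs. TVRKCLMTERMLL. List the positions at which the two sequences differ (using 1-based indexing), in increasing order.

Scanning 1-based: 3: V/R; 6: E/L; 8: I/T; 11: F/M; 12: G/L.

3, 6, 8, 11, 12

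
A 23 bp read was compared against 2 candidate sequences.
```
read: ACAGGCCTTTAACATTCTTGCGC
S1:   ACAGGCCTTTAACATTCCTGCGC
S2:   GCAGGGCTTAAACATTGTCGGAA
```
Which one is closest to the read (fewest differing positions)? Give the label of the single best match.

S1

Hamming distances to read — S1: 1; S2: 8.
Smallest is S1 with 1 mismatch.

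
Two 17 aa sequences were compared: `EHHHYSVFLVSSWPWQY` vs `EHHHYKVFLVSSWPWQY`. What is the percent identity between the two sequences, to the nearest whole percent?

94%

1 position differs (6), so 16 of 17 match: 16/17 = 94.12%.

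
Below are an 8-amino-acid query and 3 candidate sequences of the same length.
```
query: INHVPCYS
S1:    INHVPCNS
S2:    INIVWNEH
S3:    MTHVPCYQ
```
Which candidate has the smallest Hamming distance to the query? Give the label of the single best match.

S1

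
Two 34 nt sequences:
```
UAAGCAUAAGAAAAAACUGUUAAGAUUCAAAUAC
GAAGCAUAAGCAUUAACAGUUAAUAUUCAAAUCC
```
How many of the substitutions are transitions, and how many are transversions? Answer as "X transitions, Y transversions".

0 transitions, 7 transversions

Transitions (purine↔purine or pyrimidine↔pyrimidine): none.
Transversions (purine↔pyrimidine): 1 U→G, 11 A→C, 13 A→U, 14 A→U, 18 U→A, 24 G→U, 33 A→C.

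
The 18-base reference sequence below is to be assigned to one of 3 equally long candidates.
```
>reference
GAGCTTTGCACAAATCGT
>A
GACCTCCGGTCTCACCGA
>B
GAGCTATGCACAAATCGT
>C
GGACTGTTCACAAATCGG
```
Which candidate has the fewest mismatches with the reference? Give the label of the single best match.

B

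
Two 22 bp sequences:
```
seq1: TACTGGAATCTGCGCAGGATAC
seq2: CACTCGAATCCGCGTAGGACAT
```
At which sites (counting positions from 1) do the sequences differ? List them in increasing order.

1, 5, 11, 15, 20, 22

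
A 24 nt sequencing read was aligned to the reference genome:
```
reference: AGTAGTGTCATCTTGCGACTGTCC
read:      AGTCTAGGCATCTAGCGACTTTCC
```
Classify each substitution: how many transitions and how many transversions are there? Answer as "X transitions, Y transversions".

0 transitions, 6 transversions

Mismatches (1-based):
site 4: A→C (purine→pyrimidine, transversion)
site 5: G→T (purine→pyrimidine, transversion)
site 6: T→A (pyrimidine→purine, transversion)
site 8: T→G (pyrimidine→purine, transversion)
site 14: T→A (pyrimidine→purine, transversion)
site 21: G→T (purine→pyrimidine, transversion)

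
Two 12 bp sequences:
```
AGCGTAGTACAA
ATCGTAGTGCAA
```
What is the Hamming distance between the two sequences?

2

Comparing position by position, 2 bases differ: 2 (G/T), 9 (A/G).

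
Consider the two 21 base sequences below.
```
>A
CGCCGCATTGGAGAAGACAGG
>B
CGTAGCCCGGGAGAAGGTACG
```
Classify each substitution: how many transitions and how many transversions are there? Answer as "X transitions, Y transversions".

Mismatches (1-based):
site 3: C→T (pyrimidine→pyrimidine, transition)
site 4: C→A (pyrimidine→purine, transversion)
site 7: A→C (purine→pyrimidine, transversion)
site 8: T→C (pyrimidine→pyrimidine, transition)
site 9: T→G (pyrimidine→purine, transversion)
site 17: A→G (purine→purine, transition)
site 18: C→T (pyrimidine→pyrimidine, transition)
site 20: G→C (purine→pyrimidine, transversion)

4 transitions, 4 transversions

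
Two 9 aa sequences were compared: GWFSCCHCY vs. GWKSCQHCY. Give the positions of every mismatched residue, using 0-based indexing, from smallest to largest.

Scanning 0-based: 2: F/K; 5: C/Q.

2, 5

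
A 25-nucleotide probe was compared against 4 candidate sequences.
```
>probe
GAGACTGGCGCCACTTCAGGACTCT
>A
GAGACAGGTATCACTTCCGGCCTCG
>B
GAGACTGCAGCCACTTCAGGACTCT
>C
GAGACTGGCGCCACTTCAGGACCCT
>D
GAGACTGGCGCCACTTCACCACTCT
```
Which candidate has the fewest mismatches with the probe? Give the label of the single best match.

C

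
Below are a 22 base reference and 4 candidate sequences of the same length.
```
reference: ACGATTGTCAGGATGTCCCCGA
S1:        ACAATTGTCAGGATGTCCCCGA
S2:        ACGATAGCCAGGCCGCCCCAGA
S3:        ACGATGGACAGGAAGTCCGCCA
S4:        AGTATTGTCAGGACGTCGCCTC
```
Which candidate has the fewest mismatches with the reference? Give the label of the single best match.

Hamming distances to reference — S1: 1; S2: 6; S3: 5; S4: 6.
Smallest is S1 with 1 mismatch.

S1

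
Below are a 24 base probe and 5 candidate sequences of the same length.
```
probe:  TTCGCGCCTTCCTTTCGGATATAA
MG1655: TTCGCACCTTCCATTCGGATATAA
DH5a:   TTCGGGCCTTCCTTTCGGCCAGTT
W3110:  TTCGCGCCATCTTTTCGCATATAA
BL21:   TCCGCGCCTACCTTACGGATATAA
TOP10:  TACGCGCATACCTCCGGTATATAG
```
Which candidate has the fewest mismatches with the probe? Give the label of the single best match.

Hamming distances to probe — MG1655: 2; DH5a: 6; W3110: 3; BL21: 3; TOP10: 8.
Smallest is MG1655 with 2 mismatches.

MG1655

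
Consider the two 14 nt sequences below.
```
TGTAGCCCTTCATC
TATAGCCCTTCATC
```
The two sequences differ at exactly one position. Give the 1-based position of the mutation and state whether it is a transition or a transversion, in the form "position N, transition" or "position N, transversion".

Position 2 changes G→A. G is a purine and A is a purine, so this is a transition.

position 2, transition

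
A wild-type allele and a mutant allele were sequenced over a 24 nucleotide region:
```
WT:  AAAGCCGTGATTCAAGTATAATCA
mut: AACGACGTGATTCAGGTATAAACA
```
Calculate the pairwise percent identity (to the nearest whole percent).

4 positions differ (3, 5, 15, 22), so 20 of 24 match: 20/24 = 83.33%.

83%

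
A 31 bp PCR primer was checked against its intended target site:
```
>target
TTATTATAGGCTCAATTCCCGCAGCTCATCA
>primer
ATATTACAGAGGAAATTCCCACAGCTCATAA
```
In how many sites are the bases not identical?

8

The sequences differ at sites 1, 7, 10, 11, 12, 13, 21, 30 (1-based) — 8 in total.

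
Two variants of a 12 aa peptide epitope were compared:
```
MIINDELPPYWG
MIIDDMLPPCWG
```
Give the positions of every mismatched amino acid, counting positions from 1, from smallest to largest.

4, 6, 10

Differences at position 4 (N→D), position 6 (E→M), position 10 (Y→C).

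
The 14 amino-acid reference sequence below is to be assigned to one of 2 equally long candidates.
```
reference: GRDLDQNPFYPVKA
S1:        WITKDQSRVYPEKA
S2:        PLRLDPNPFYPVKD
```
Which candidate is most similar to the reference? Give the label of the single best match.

Hamming distances to reference — S1: 8; S2: 5.
Smallest is S2 with 5 mismatches.

S2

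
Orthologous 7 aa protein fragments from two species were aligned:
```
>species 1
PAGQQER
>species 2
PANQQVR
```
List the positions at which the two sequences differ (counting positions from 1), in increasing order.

Scanning 1-based: 3: G/N; 6: E/V.

3, 6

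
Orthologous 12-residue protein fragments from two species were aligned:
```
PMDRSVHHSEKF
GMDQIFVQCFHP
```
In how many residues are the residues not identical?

10

The sequences differ at residues 1, 4, 5, 6, 7, 8, 9, 10, 11, 12 (1-based) — 10 in total.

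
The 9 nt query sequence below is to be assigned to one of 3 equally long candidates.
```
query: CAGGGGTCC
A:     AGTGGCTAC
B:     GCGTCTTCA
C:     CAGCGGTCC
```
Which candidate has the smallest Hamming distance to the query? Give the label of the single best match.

Hamming distances to query — A: 5; B: 6; C: 1.
Smallest is C with 1 mismatch.

C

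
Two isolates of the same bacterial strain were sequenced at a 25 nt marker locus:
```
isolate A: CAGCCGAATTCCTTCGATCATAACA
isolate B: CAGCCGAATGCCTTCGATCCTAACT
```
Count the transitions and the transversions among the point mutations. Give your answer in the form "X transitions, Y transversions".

0 transitions, 3 transversions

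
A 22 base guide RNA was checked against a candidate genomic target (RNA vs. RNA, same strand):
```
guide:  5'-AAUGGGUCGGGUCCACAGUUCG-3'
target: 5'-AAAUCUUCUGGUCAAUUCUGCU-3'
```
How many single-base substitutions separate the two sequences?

11

The sequences differ at bases 3, 4, 5, 6, 9, 14, 16, 17, 18, 20, 22 (1-based) — 11 in total.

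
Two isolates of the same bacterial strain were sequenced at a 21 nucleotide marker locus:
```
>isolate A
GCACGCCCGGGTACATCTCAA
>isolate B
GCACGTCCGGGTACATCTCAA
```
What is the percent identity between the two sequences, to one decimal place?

95.2%

1 position differs (6), so 20 of 21 match: 20/21 = 95.24%.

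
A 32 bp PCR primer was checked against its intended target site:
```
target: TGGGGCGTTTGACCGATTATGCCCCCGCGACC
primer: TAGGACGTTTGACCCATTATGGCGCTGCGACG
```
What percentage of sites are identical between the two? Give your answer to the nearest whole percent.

Mismatches at positions 2, 5, 15, 22, 24, 26, 32 (1-based): 7 of 32.
Identical positions: 25/32 = 78.12% → 78%.

78%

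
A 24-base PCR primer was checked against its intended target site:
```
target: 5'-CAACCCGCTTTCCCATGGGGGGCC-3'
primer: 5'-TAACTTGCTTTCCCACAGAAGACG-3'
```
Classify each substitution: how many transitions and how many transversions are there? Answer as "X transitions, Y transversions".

8 transitions, 1 transversion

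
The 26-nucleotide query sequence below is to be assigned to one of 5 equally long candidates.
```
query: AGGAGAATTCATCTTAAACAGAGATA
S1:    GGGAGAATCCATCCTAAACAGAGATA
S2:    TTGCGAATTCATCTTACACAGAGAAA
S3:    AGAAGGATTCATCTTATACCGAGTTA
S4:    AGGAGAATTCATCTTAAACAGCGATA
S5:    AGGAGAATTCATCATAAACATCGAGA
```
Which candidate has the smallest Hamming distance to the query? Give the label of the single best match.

S4

Hamming distances to query — S1: 3; S2: 5; S3: 5; S4: 1; S5: 4.
Smallest is S4 with 1 mismatch.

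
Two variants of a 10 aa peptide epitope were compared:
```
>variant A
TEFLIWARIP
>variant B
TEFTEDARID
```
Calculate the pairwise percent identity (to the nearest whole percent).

60%

Mismatches at positions 4, 5, 6, 10 (1-based): 4 of 10.
Identical positions: 6/10 = 60% → 60%.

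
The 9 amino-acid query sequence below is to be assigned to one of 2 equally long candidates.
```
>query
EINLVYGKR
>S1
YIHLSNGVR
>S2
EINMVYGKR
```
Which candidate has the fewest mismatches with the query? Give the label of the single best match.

S2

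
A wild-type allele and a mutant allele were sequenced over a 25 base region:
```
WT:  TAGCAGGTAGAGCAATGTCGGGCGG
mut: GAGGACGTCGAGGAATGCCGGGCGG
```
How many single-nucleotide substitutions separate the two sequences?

6

The sequences differ at sites 1, 4, 6, 9, 13, 18 (1-based) — 6 in total.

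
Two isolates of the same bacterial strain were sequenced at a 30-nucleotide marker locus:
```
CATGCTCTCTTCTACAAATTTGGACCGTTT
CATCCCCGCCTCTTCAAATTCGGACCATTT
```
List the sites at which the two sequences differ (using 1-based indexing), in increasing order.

4, 6, 8, 10, 14, 21, 27

Differences at site 4 (G→C), site 6 (T→C), site 8 (T→G), site 10 (T→C), site 14 (A→T), site 21 (T→C), site 27 (G→A).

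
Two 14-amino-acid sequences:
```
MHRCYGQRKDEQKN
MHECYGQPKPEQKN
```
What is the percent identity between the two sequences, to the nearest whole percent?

Mismatches at positions 3, 8, 10 (1-based): 3 of 14.
Identical positions: 11/14 = 78.57% → 79%.

79%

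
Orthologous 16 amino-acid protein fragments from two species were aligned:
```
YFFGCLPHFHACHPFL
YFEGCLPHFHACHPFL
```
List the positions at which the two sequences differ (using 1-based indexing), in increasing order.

3

Differences at position 3 (F→E).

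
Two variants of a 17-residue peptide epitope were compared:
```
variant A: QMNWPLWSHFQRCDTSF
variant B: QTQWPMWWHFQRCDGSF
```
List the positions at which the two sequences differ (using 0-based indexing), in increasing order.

1, 2, 5, 7, 14

Scanning 0-based: 1: M/T; 2: N/Q; 5: L/M; 7: S/W; 14: T/G.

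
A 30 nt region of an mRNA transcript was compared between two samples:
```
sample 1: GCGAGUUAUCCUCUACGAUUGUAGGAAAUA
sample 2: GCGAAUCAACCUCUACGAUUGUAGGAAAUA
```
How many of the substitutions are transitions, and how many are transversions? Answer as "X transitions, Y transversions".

Mismatches (1-based):
site 5: G→A (purine→purine, transition)
site 7: U→C (pyrimidine→pyrimidine, transition)
site 9: U→A (pyrimidine→purine, transversion)

2 transitions, 1 transversion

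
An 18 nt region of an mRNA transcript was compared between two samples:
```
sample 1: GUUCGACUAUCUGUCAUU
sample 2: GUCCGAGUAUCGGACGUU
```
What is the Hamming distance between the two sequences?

5

Comparing position by position, 5 sites differ: 3 (U/C), 7 (C/G), 12 (U/G), 14 (U/A), 16 (A/G).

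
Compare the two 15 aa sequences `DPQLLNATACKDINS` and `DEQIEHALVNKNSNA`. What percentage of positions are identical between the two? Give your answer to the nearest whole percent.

10 positions differ (2, 4, 5, 6, 8, 9, 10, 12, 13, 15), so 5 of 15 match: 5/15 = 33.33%.

33%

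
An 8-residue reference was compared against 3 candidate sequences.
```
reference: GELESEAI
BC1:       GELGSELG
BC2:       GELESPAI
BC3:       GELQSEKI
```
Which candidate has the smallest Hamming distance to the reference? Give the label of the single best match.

BC1 differs at 3 residues; BC2 differs at 1 residue; BC3 differs at 2 residues. The closest is BC2.

BC2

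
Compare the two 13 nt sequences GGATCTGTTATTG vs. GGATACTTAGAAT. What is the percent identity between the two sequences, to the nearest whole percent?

38%

Mismatches at positions 5, 6, 7, 9, 10, 11, 12, 13 (1-based): 8 of 13.
Identical positions: 5/13 = 38.46% → 38%.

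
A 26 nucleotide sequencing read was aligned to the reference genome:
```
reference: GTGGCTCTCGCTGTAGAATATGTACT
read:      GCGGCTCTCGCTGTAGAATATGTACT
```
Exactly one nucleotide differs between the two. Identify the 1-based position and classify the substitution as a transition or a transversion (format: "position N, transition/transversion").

The sequences differ only at position 2: T→C (pyrimidine→pyrimidine), a transition.

position 2, transition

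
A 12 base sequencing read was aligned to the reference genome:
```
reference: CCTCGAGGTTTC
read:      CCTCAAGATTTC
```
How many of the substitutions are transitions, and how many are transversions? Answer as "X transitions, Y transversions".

2 transitions, 0 transversions

Transitions (purine↔purine or pyrimidine↔pyrimidine): 5 G→A, 8 G→A.
Transversions (purine↔pyrimidine): none.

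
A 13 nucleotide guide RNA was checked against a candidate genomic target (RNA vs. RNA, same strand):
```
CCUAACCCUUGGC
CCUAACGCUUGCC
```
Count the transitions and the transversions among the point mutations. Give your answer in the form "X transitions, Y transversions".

0 transitions, 2 transversions

Transitions (purine↔purine or pyrimidine↔pyrimidine): none.
Transversions (purine↔pyrimidine): 7 C→G, 12 G→C.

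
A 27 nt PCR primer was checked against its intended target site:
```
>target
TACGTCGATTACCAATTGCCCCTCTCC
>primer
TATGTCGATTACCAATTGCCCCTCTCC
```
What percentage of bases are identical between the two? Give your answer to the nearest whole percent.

96%

Mismatch at position 3 (1-based): 1 of 27.
Identical positions: 26/27 = 96.3% → 96%.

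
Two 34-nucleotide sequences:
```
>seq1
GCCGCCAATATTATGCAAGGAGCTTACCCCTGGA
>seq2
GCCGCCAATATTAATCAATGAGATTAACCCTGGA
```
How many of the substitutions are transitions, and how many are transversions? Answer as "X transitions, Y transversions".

Transitions (purine↔purine or pyrimidine↔pyrimidine): none.
Transversions (purine↔pyrimidine): 14 T→A, 15 G→T, 19 G→T, 23 C→A, 27 C→A.

0 transitions, 5 transversions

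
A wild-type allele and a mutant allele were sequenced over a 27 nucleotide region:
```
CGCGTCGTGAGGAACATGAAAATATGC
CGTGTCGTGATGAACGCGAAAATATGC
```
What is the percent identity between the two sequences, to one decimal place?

4 positions differ (3, 11, 16, 17), so 23 of 27 match: 23/27 = 85.19%.

85.2%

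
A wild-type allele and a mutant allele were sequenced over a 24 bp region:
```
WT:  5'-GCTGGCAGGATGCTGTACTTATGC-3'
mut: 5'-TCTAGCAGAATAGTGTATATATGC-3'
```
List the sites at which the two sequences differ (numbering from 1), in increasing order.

Differences at site 1 (G→T), site 4 (G→A), site 9 (G→A), site 12 (G→A), site 13 (C→G), site 18 (C→T), site 19 (T→A).

1, 4, 9, 12, 13, 18, 19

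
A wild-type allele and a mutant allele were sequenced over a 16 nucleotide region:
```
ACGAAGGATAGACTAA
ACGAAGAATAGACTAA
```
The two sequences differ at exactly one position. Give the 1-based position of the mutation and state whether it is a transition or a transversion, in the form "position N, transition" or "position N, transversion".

position 7, transition

The sequences differ only at position 7: G→A (purine→purine), a transition.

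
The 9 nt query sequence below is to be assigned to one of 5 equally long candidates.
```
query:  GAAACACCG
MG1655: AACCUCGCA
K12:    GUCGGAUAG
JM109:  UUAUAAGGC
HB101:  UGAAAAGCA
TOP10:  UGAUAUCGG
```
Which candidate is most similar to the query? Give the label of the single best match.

MG1655 differs at 7 sites; K12 differs at 6 sites; JM109 differs at 7 sites; HB101 differs at 5 sites; TOP10 differs at 6 sites. The closest is HB101.

HB101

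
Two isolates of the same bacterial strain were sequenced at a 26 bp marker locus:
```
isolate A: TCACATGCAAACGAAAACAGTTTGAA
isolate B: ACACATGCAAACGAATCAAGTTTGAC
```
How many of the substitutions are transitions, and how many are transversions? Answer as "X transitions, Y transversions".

0 transitions, 5 transversions

Mismatches (1-based):
position 1: T→A (pyrimidine→purine, transversion)
position 16: A→T (purine→pyrimidine, transversion)
position 17: A→C (purine→pyrimidine, transversion)
position 18: C→A (pyrimidine→purine, transversion)
position 26: A→C (purine→pyrimidine, transversion)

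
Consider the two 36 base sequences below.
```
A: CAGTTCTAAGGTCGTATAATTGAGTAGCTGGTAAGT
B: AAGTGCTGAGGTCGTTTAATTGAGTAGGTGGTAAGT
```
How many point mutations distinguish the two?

5

The sequences differ at positions 1, 5, 8, 16, 28 (1-based) — 5 in total.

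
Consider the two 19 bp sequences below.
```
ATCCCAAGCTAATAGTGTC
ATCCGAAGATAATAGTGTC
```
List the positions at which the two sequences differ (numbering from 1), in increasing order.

5, 9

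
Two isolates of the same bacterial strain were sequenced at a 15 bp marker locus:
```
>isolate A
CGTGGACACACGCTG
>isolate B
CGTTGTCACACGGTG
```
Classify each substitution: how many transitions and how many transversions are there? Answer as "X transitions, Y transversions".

Transitions (purine↔purine or pyrimidine↔pyrimidine): none.
Transversions (purine↔pyrimidine): 4 G→T, 6 A→T, 13 C→G.

0 transitions, 3 transversions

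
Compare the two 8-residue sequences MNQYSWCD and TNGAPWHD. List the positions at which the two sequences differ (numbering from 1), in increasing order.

1, 3, 4, 5, 7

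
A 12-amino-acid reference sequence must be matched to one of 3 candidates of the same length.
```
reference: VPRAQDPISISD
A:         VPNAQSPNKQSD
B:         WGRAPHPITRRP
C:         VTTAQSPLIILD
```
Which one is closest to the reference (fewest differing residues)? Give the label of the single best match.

Hamming distances to reference — A: 5; B: 8; C: 6.
Smallest is A with 5 mismatches.

A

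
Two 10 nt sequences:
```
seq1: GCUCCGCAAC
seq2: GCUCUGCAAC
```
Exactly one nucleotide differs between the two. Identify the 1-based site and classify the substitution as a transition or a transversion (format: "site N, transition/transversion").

The sequences differ only at site 5: C→U (pyrimidine→pyrimidine), a transition.

site 5, transition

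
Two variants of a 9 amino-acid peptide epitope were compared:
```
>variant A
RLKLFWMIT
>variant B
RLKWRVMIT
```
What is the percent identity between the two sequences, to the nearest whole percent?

67%

Mismatches at positions 4, 5, 6 (1-based): 3 of 9.
Identical positions: 6/9 = 66.67% → 67%.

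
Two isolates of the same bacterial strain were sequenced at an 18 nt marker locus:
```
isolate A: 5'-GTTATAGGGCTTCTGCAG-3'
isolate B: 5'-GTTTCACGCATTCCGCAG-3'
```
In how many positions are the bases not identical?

Mismatches (1-based): position 4: A→T; position 5: T→C; position 7: G→C; position 9: G→C; position 10: C→A; position 14: T→C.

6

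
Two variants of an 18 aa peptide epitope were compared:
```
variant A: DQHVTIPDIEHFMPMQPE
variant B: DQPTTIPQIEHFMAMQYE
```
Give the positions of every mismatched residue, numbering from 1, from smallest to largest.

Scanning 1-based: 3: H/P; 4: V/T; 8: D/Q; 14: P/A; 17: P/Y.

3, 4, 8, 14, 17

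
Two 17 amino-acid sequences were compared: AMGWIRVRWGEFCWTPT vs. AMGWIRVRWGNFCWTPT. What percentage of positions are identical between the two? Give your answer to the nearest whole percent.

94%

1 position differs (11), so 16 of 17 match: 16/17 = 94.12%.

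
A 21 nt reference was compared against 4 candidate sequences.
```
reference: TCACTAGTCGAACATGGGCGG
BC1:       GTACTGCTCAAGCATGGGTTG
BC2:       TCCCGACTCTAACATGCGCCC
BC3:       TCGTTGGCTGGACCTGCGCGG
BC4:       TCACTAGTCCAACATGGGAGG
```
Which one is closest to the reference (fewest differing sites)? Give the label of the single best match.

BC4

Hamming distances to reference — BC1: 8; BC2: 7; BC3: 8; BC4: 2.
Smallest is BC4 with 2 mismatches.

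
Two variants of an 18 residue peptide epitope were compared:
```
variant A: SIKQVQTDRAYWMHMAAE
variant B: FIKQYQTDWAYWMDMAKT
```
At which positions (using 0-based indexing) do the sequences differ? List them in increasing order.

Scanning 0-based: 0: S/F; 4: V/Y; 8: R/W; 13: H/D; 16: A/K; 17: E/T.

0, 4, 8, 13, 16, 17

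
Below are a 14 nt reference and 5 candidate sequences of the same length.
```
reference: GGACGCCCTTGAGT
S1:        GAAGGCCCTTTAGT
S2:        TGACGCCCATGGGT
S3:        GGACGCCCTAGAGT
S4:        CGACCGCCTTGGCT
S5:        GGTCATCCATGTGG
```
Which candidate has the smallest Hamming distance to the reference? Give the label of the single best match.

S1 differs at 3 sites; S2 differs at 3 sites; S3 differs at 1 site; S4 differs at 5 sites; S5 differs at 6 sites. The closest is S3.

S3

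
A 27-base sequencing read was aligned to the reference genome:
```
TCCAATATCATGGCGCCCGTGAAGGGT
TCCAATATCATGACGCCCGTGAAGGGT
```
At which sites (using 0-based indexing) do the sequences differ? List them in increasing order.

Scanning 0-based: 12: G/A.

12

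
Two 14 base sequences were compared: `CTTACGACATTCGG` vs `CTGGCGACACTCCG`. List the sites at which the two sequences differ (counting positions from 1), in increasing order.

3, 4, 10, 13

Scanning 1-based: 3: T/G; 4: A/G; 10: T/C; 13: G/C.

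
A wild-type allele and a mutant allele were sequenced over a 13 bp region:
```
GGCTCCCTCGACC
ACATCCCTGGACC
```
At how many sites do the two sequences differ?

4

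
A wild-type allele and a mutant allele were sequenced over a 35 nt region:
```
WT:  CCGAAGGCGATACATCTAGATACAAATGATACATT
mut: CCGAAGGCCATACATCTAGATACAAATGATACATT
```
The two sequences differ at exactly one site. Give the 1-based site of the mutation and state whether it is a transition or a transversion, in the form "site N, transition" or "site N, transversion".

Site 9 changes G→C. G is a purine and C is a pyrimidine, so this is a transversion.

site 9, transversion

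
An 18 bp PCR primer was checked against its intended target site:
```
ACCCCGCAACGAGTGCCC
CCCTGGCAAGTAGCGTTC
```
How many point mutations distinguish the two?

8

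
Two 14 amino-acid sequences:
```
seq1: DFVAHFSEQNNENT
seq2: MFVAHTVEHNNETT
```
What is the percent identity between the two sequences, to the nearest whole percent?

Mismatches at positions 1, 6, 7, 9, 13 (1-based): 5 of 14.
Identical positions: 9/14 = 64.29% → 64%.

64%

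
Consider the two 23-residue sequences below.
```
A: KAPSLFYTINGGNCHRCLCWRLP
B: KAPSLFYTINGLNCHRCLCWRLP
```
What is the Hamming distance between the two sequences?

1

Comparing position by position, 1 position differs: 12 (G/L).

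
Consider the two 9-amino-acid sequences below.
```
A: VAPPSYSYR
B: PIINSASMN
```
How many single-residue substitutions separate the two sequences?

The sequences differ at residues 1, 2, 3, 4, 6, 8, 9 (1-based) — 7 in total.

7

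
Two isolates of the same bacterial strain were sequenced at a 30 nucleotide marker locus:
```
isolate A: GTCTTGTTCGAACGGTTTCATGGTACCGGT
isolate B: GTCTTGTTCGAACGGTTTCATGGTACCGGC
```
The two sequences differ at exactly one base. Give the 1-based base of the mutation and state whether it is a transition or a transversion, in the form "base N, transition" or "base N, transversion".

base 30, transition

The sequences differ only at base 30: T→C (pyrimidine→pyrimidine), a transition.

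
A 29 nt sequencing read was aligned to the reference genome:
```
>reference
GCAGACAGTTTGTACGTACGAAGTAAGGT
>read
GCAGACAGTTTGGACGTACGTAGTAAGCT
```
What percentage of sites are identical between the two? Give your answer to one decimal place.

89.7%

3 positions differ (13, 21, 28), so 26 of 29 match: 26/29 = 89.66%.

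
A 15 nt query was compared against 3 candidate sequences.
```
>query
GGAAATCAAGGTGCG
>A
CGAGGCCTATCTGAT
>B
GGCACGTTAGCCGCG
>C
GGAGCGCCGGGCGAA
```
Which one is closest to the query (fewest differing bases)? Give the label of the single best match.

B

Hamming distances to query — A: 9; B: 7; C: 8.
Smallest is B with 7 mismatches.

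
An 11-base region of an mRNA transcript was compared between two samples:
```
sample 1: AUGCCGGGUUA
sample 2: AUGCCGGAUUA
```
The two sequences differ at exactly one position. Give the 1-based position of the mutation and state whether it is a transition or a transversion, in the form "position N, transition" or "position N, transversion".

The sequences differ only at position 8: G→A (purine→purine), a transition.

position 8, transition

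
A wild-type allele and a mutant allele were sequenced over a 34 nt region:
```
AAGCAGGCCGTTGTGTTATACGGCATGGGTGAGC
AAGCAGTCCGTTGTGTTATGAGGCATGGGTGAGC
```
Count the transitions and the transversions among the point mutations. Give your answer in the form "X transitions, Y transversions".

Transitions (purine↔purine or pyrimidine↔pyrimidine): 20 A→G.
Transversions (purine↔pyrimidine): 7 G→T, 21 C→A.

1 transition, 2 transversions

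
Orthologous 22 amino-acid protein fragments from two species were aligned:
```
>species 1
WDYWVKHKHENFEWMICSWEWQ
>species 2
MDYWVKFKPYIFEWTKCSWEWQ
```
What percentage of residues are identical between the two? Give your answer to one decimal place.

Mismatches at positions 1, 7, 9, 10, 11, 15, 16 (1-based): 7 of 22.
Identical positions: 15/22 = 68.18% → 68.2%.

68.2%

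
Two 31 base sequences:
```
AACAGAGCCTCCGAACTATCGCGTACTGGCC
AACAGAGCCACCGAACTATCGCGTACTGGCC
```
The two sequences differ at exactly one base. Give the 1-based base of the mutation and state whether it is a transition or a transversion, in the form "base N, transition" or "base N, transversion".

Base 10 changes T→A. T is a pyrimidine and A is a purine, so this is a transversion.

base 10, transversion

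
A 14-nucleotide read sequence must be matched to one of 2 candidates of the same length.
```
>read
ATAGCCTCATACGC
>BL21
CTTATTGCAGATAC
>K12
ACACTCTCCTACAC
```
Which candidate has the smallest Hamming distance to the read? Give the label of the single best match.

BL21 differs at 9 bases; K12 differs at 5 bases. The closest is K12.

K12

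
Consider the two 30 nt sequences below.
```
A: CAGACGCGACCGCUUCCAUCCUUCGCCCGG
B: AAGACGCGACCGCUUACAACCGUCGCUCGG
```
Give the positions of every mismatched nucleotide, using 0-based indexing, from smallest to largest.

0, 15, 18, 21, 26

Differences at position 0 (C→A), position 15 (C→A), position 18 (U→A), position 21 (U→G), position 26 (C→U).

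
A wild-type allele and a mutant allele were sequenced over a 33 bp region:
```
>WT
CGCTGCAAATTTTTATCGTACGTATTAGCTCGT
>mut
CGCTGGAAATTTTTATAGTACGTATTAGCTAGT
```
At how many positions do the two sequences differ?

3

The sequences differ at positions 6, 17, 31 (1-based) — 3 in total.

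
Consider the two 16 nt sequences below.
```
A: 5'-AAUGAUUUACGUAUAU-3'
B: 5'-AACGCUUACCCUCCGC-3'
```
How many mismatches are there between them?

9

The sequences differ at sites 3, 5, 8, 9, 11, 13, 14, 15, 16 (1-based) — 9 in total.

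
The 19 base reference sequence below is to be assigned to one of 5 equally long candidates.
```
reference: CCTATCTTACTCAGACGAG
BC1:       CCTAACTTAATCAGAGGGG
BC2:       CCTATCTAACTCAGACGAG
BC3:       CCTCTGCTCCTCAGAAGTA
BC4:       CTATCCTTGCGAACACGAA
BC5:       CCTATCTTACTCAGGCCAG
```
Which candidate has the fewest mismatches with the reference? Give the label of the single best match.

BC2

BC1 differs at 4 sites; BC2 differs at 1 site; BC3 differs at 7 sites; BC4 differs at 9 sites; BC5 differs at 2 sites. The closest is BC2.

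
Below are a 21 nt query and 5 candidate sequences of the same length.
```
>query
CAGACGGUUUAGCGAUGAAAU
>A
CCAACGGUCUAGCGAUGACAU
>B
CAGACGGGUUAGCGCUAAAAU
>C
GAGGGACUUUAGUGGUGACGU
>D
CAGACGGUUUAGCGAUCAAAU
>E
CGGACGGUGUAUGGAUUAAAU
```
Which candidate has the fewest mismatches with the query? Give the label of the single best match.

A differs at 4 positions; B differs at 3 positions; C differs at 9 positions; D differs at 1 position; E differs at 5 positions. The closest is D.

D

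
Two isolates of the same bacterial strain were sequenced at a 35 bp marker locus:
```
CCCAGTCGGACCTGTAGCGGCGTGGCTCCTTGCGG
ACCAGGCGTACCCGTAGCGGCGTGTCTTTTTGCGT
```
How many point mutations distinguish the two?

Comparing position by position, 8 sites differ: 1 (C/A), 6 (T/G), 9 (G/T), 13 (T/C), 25 (G/T), 28 (C/T), 29 (C/T), 35 (G/T).

8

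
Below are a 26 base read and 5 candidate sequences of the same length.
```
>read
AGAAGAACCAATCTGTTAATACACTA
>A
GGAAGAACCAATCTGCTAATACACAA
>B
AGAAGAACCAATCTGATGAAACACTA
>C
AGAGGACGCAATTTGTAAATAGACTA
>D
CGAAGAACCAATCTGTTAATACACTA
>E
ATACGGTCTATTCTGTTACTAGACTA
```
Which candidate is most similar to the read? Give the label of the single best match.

Hamming distances to read — A: 3; B: 3; C: 6; D: 1; E: 8.
Smallest is D with 1 mismatch.

D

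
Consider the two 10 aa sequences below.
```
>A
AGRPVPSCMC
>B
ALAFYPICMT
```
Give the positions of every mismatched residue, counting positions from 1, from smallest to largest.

Differences at position 2 (G→L), position 3 (R→A), position 4 (P→F), position 5 (V→Y), position 7 (S→I), position 10 (C→T).

2, 3, 4, 5, 7, 10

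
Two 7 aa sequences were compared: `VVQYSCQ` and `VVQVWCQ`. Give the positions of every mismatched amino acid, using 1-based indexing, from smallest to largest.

Differences at position 4 (Y→V), position 5 (S→W).

4, 5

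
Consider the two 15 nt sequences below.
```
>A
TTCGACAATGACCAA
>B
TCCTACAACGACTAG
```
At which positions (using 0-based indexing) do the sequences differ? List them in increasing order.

1, 3, 8, 12, 14

Differences at position 1 (T→C), position 3 (G→T), position 8 (T→C), position 12 (C→T), position 14 (A→G).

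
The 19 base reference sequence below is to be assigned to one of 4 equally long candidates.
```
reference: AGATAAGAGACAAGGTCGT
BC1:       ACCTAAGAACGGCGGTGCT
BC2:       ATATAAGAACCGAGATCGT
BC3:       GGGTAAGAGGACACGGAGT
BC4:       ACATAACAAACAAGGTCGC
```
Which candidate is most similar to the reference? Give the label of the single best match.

BC4

BC1 differs at 9 positions; BC2 differs at 5 positions; BC3 differs at 8 positions; BC4 differs at 4 positions. The closest is BC4.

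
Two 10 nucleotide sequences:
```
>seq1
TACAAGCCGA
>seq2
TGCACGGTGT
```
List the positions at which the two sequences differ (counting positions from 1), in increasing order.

Scanning 1-based: 2: A/G; 5: A/C; 7: C/G; 8: C/T; 10: A/T.

2, 5, 7, 8, 10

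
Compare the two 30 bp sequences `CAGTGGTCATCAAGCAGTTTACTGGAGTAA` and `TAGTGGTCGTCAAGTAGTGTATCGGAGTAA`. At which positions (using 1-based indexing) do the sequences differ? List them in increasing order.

Differences at position 1 (C→T), position 9 (A→G), position 15 (C→T), position 19 (T→G), position 22 (C→T), position 23 (T→C).

1, 9, 15, 19, 22, 23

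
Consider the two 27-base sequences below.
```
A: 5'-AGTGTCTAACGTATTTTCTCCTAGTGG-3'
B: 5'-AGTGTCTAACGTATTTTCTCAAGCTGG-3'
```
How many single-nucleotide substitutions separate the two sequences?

4

Comparing position by position, 4 positions differ: 21 (C/A), 22 (T/A), 23 (A/G), 24 (G/C).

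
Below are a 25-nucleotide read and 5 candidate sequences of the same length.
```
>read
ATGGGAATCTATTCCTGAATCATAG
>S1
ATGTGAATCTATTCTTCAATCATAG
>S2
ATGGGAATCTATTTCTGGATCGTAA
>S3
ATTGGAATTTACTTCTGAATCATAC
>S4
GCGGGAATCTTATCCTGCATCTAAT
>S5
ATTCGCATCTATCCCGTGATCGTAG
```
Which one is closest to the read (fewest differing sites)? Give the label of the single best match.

Hamming distances to read — S1: 3; S2: 4; S3: 5; S4: 8; S5: 8.
Smallest is S1 with 3 mismatches.

S1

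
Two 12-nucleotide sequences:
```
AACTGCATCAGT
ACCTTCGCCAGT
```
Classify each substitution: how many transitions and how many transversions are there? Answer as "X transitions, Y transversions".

Mismatches (1-based):
site 2: A→C (purine→pyrimidine, transversion)
site 5: G→T (purine→pyrimidine, transversion)
site 7: A→G (purine→purine, transition)
site 8: T→C (pyrimidine→pyrimidine, transition)

2 transitions, 2 transversions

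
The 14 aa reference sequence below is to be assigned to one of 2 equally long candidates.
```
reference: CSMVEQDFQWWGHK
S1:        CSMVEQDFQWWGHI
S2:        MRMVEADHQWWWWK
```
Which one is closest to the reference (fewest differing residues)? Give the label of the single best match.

Hamming distances to reference — S1: 1; S2: 6.
Smallest is S1 with 1 mismatch.

S1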